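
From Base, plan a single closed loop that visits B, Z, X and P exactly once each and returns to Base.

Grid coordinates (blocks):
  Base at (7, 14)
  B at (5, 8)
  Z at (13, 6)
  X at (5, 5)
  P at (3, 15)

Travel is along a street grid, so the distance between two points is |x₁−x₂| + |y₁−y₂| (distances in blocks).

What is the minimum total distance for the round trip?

Base → B → Z → X → P → Base: 8+10+9+12+5 = 44
Base → B → Z → P → X → Base: 8+10+19+12+11 = 60
Base → B → X → Z → P → Base: 8+3+9+19+5 = 44
Base → B → X → P → Z → Base: 8+3+12+19+14 = 56
Base → B → P → Z → X → Base: 8+9+19+9+11 = 56
Base → B → P → X → Z → Base: 8+9+12+9+14 = 52
Base → Z → B → X → P → Base: 14+10+3+12+5 = 44
Base → Z → B → P → X → Base: 14+10+9+12+11 = 56
Base → Z → X → B → P → Base: 14+9+3+9+5 = 40
Base → Z → P → B → X → Base: 14+19+9+3+11 = 56
Base → X → B → Z → P → Base: 11+3+10+19+5 = 48
Base → X → Z → B → P → Base: 11+9+10+9+5 = 44
The minimum is 40.
One optimal route: Base → Z → X → B → P → Base (or its reverse).

Shortest round trip = 40 blocks.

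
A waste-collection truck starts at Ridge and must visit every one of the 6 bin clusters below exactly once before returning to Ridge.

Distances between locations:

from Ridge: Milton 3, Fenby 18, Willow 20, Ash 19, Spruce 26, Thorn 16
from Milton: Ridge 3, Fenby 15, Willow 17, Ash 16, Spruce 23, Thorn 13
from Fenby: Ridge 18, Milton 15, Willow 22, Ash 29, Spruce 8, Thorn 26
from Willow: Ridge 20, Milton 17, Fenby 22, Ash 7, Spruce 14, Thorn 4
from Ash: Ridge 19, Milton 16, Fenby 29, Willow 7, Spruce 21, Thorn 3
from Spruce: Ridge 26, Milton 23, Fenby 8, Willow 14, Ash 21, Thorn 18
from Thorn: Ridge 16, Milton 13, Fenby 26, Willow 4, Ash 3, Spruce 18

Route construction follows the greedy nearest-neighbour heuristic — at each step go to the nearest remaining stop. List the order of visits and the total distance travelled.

At Ridge the remaining stops are Milton 3, Thorn 16, Fenby 18, Ash 19, Willow 20, Spruce 26; go to Milton.
At Milton the remaining stops are Thorn 13, Fenby 15, Ash 16, Willow 17, Spruce 23; go to Thorn.
At Thorn the remaining stops are Ash 3, Willow 4, Spruce 18, Fenby 26; go to Ash.
At Ash the remaining stops are Willow 7, Spruce 21, Fenby 29; go to Willow.
At Willow the remaining stops are Spruce 14, Fenby 22; go to Spruce.
At Spruce the remaining stops are Fenby 8; go to Fenby.
Return Fenby→Ridge: 18.
Total = 3 + 13 + 3 + 7 + 14 + 8 + 18 = 66.

Nearest-neighbour total = 66; route Ridge → Milton → Thorn → Ash → Willow → Spruce → Fenby → Ridge.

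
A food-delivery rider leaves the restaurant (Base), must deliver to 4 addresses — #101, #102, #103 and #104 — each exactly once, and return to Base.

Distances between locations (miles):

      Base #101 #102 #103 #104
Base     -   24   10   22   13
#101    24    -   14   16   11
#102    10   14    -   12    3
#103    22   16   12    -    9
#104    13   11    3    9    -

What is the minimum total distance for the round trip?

Shortest round trip = 62 miles.

With 4 stops there are 4!/2 = 12 distinct round trips (a route and its reverse cost the same).
Base→#101→#102→#103→#104→Base: 24+14+12+9+13 = 72
Base→#101→#102→#104→#103→Base: 24+14+3+9+22 = 72
Base→#101→#103→#102→#104→Base: 24+16+12+3+13 = 68
Base→#101→#103→#104→#102→Base: 24+16+9+3+10 = 62
Base→#101→#104→#102→#103→Base: 24+11+3+12+22 = 72
Base→#101→#104→#103→#102→Base: 24+11+9+12+10 = 66
Base→#102→#101→#103→#104→Base: 10+14+16+9+13 = 62
Base→#102→#101→#104→#103→Base: 10+14+11+9+22 = 66
Base→#102→#103→#101→#104→Base: 10+12+16+11+13 = 62
Base→#102→#104→#101→#103→Base: 10+3+11+16+22 = 62
Base→#103→#101→#102→#104→Base: 22+16+14+3+13 = 68
Base→#103→#102→#101→#104→Base: 22+12+14+11+13 = 72
The minimum is 62.
One optimal route: Base → #101 → #103 → #104 → #102 → Base (or its reverse).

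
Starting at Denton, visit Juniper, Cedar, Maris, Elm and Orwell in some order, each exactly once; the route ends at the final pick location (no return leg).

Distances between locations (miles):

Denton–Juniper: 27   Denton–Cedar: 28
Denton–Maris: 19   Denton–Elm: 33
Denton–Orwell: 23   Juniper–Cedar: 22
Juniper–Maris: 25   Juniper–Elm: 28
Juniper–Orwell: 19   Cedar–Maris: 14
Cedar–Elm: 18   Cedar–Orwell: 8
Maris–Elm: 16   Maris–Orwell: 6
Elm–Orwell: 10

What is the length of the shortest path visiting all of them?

Shortest open route: 75 miles.

There are 5! = 120 possible orderings.
Denton - Juniper - Cedar - Maris - Elm - Orwell: 27+22+14+16+10 = 89
Denton - Juniper - Cedar - Maris - Orwell - Elm: 27+22+14+6+10 = 79
Denton - Juniper - Cedar - Elm - Maris - Orwell: 27+22+18+16+6 = 89
Denton - Juniper - Cedar - Elm - Orwell - Maris: 27+22+18+10+6 = 83
Denton - Juniper - Cedar - Orwell - Maris - Elm: 27+22+8+6+16 = 79
Denton - Juniper - Cedar - Orwell - Elm - Maris: 27+22+8+10+16 = 83
Denton - Juniper - Maris - Cedar - Elm - Orwell: 27+25+14+18+10 = 94
Denton - Juniper - Maris - Cedar - Orwell - Elm: 27+25+14+8+10 = 84
Denton - Juniper - Maris - Elm - Cedar - Orwell: 27+25+16+18+8 = 94
Denton - Juniper - Maris - Elm - Orwell - Cedar: 27+25+16+10+8 = 86
Denton - Juniper - Maris - Orwell - Cedar - Elm: 27+25+6+8+18 = 84
Denton - Juniper - Maris - Orwell - Elm - Cedar: 27+25+6+10+18 = 86
Denton - Juniper - Elm - Cedar - Maris - Orwell: 27+28+18+14+6 = 93
Denton - Juniper - Elm - Cedar - Orwell - Maris: 27+28+18+8+6 = 87
… (106 more)
Denton - Maris - Elm - Orwell - Cedar - Juniper: 19+16+10+8+22 = 75  ← best
The minimum is 75.
One shortest path: Denton → Maris → Elm → Orwell → Cedar → Juniper.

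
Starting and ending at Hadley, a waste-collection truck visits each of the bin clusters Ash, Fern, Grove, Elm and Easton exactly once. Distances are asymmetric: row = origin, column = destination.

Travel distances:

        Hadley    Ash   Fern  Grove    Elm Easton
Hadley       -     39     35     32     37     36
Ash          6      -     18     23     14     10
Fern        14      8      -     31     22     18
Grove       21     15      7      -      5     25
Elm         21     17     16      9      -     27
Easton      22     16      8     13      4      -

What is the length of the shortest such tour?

Hadley→Ash→Fern→Grove→Elm→Easton→Hadley: 39+18+31+5+27+22 = 142
Hadley→Ash→Fern→Grove→Easton→Elm→Hadley: 39+18+31+25+4+21 = 138
Hadley→Ash→Fern→Elm→Grove→Easton→Hadley: 39+18+22+9+25+22 = 135
Hadley→Ash→Fern→Elm→Easton→Grove→Hadley: 39+18+22+27+13+21 = 140
Hadley→Ash→Fern→Easton→Grove→Elm→Hadley: 39+18+18+13+5+21 = 114
Hadley→Ash→Fern→Easton→Elm→Grove→Hadley: 39+18+18+4+9+21 = 109
Hadley→Ash→Grove→Fern→Elm→Easton→Hadley: 39+23+7+22+27+22 = 140
Hadley→Ash→Grove→Fern→Easton→Elm→Hadley: 39+23+7+18+4+21 = 112
Hadley→Ash→Grove→Elm→Fern→Easton→Hadley: 39+23+5+16+18+22 = 123
Hadley→Ash→Grove→Elm→Easton→Fern→Hadley: 39+23+5+27+8+14 = 116
Hadley→Ash→Grove→Easton→Fern→Elm→Hadley: 39+23+25+8+22+21 = 138
Hadley→Ash→Grove→Easton→Elm→Fern→Hadley: 39+23+25+4+16+14 = 121
Hadley→Ash→Elm→Fern→Grove→Easton→Hadley: 39+14+16+31+25+22 = 147
Hadley→Ash→Elm→Fern→Easton→Grove→Hadley: 39+14+16+18+13+21 = 121
… (106 more)
Hadley→Easton→Elm→Grove→Fern→Ash→Hadley: 36+4+9+7+8+6 = 70  ← best
The minimum is 70.
One optimal route: Hadley → Easton → Elm → Grove → Fern → Ash → Hadley.

Minimum total distance: 70.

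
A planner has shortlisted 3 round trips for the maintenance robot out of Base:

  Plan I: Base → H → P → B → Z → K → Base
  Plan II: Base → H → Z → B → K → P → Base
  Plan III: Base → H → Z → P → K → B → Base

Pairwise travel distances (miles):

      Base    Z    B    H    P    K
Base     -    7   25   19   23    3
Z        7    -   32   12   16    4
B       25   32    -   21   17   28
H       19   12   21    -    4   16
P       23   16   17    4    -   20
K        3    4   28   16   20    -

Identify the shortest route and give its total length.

79 miles — Plan I is the shortest.

Plan I: 19 + 4 + 17 + 32 + 4 + 3 = 79
Plan II: 19 + 12 + 32 + 28 + 20 + 23 = 134
Plan III: 19 + 12 + 16 + 20 + 28 + 25 = 120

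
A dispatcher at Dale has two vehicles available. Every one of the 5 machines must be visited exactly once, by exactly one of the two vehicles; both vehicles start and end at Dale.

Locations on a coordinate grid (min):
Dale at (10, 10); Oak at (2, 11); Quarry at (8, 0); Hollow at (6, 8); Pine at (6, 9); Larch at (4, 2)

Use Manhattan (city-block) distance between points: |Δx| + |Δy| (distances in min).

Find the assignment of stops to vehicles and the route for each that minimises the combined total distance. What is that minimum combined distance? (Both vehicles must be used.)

Check every non-empty split of the stops between the two vehicles; for each half take its own optimal tour:
  {Oak} + {Quarry, Hollow, Pine, Larch}: 18 + 32 = 50
  {Quarry} + {Oak, Hollow, Pine, Larch}: 24 + 34 = 58
  {Oak, Quarry} + {Hollow, Pine, Larch}: 38 + 28 = 66
  {Hollow} + {Oak, Quarry, Pine, Larch}: 12 + 40 = 52
  {Oak, Hollow} + {Quarry, Pine, Larch}: 22 + 32 = 54
  {Quarry, Hollow} + {Oak, Pine, Larch}: 28 + 34 = 62
  … (15 splits in total)
Best: vehicle 1 Dale → Oak → Dale = 18; vehicle 2 Dale → Quarry → Larch → Hollow → Pine → Dale = 32; combined 50.

Minimum combined distance: 50 min.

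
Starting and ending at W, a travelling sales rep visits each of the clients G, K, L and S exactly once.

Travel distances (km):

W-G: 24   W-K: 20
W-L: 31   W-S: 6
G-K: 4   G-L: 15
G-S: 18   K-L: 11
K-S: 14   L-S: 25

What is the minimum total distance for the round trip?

Minimum total distance: 70 km.

With 4 stops there are 4!/2 = 12 distinct round trips (a route and its reverse cost the same).
W → G → K → L → S → W: 24+4+11+25+6 = 70
W → G → K → S → L → W: 24+4+14+25+31 = 98
W → G → L → K → S → W: 24+15+11+14+6 = 70
W → G → L → S → K → W: 24+15+25+14+20 = 98
W → G → S → K → L → W: 24+18+14+11+31 = 98
W → G → S → L → K → W: 24+18+25+11+20 = 98
W → K → G → L → S → W: 20+4+15+25+6 = 70
W → K → G → S → L → W: 20+4+18+25+31 = 98
W → K → L → G → S → W: 20+11+15+18+6 = 70
W → K → S → G → L → W: 20+14+18+15+31 = 98
W → L → G → K → S → W: 31+15+4+14+6 = 70
W → L → K → G → S → W: 31+11+4+18+6 = 70
The minimum is 70.
One optimal route: W → G → K → L → S → W (or its reverse).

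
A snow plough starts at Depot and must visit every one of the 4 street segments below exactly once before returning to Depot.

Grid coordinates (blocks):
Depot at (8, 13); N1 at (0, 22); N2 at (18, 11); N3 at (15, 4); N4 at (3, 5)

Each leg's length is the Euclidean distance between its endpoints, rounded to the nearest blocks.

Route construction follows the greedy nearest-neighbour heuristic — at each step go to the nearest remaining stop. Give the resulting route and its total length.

From Depot: distances to unvisited — N4=9, N2=10, N3=11, N1=12. Nearest is N4 (9).
From N4: distances to unvisited — N3=12, N2=16, N1=17. Nearest is N3 (12).
From N3: distances to unvisited — N2=8, N1=23. Nearest is N2 (8).
From N2: distances to unvisited — N1=21. Nearest is N1 (21).
Return N1→Depot: 12.
Total = 9 + 12 + 8 + 21 + 12 = 62.

Total distance 62 blocks via the nearest-neighbour route Depot → N4 → N3 → N2 → N1 → Depot.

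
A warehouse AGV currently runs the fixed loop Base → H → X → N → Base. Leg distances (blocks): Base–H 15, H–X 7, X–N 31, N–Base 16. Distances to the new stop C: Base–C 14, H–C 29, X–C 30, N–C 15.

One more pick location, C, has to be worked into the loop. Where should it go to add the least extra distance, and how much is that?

Adding 13 blocks by placing C on the N–Base leg.

Insertion cost between consecutive stops i–j is d(i,C) + d(C,j) − d(i,j):
  between Base and H: 14 + 29 − 15 = 28
  between H and X: 29 + 30 − 7 = 52
  between X and N: 30 + 15 − 31 = 14
  between N and Base: 15 + 14 − 16 = 13
Cheapest insertion is between N and Base, adding 13.
New total = 69 + 13 = 82.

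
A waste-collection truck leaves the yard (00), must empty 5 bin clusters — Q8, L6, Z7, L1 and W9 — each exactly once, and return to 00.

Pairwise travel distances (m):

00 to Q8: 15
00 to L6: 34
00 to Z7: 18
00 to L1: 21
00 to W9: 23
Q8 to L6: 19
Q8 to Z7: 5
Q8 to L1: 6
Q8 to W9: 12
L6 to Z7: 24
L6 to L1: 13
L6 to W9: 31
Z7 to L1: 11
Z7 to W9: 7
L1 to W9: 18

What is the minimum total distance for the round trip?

Shortest round trip = 88 m.

With 5 stops there are 5!/2 = 60 distinct round trips (a route and its reverse cost the same).
00 → Q8 → L6 → Z7 → L1 → W9 → 00: 15+19+24+11+18+23 = 110
00 → Q8 → L6 → Z7 → W9 → L1 → 00: 15+19+24+7+18+21 = 104
00 → Q8 → L6 → L1 → Z7 → W9 → 00: 15+19+13+11+7+23 = 88
00 → Q8 → L6 → L1 → W9 → Z7 → 00: 15+19+13+18+7+18 = 90
00 → Q8 → L6 → W9 → Z7 → L1 → 00: 15+19+31+7+11+21 = 104
00 → Q8 → L6 → W9 → L1 → Z7 → 00: 15+19+31+18+11+18 = 112
00 → Q8 → Z7 → L6 → L1 → W9 → 00: 15+5+24+13+18+23 = 98
00 → Q8 → Z7 → L6 → W9 → L1 → 00: 15+5+24+31+18+21 = 114
00 → Q8 → Z7 → L1 → L6 → W9 → 00: 15+5+11+13+31+23 = 98
00 → Q8 → Z7 → L1 → W9 → L6 → 00: 15+5+11+18+31+34 = 114
00 → Q8 → Z7 → W9 → L6 → L1 → 00: 15+5+7+31+13+21 = 92
00 → Q8 → Z7 → W9 → L1 → L6 → 00: 15+5+7+18+13+34 = 92
00 → Q8 → L1 → L6 → Z7 → W9 → 00: 15+6+13+24+7+23 = 88
00 → Q8 → L1 → L6 → W9 → Z7 → 00: 15+6+13+31+7+18 = 90
… (46 more)
The minimum is 88.
One optimal route: 00 → Q8 → L6 → L1 → Z7 → W9 → 00 (or its reverse).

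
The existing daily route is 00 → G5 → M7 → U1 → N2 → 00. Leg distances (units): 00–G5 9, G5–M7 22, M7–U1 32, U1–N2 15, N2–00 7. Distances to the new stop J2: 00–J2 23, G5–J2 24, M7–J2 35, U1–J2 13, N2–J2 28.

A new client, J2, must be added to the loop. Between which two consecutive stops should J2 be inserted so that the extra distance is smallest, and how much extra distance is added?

+16 — insert J2 between M7 and U1.

Insertion cost between consecutive stops i–j is d(i,J2) + d(J2,j) − d(i,j):
  between 00 and G5: 23 + 24 − 9 = 38
  between G5 and M7: 24 + 35 − 22 = 37
  between M7 and U1: 35 + 13 − 32 = 16
  between U1 and N2: 13 + 28 − 15 = 26
  between N2 and 00: 28 + 23 − 7 = 44
Cheapest insertion is between M7 and U1, adding 16.
New total = 85 + 16 = 101.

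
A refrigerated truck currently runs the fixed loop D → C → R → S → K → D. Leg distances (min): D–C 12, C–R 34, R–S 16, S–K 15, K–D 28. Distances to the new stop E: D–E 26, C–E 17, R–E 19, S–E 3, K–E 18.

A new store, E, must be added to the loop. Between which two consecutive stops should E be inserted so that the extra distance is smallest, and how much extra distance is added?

Insertion cost between consecutive stops i–j is d(i,E) + d(E,j) − d(i,j):
  between D and C: 26 + 17 − 12 = 31
  between C and R: 17 + 19 − 34 = 2
  between R and S: 19 + 3 − 16 = 6
  between S and K: 3 + 18 − 15 = 6
  between K and D: 18 + 26 − 28 = 16
Cheapest insertion is between C and R, adding 2.
New total = 105 + 2 = 107.

Adding 2 min by placing E on the C–R leg.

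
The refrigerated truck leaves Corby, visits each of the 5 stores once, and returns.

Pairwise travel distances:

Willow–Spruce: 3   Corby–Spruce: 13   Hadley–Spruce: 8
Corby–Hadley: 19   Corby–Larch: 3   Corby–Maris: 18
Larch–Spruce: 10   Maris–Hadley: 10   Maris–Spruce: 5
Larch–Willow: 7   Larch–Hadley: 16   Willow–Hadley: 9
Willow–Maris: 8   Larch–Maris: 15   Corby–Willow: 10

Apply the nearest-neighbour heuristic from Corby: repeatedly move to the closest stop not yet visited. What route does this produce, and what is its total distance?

At Corby the remaining stops are Larch 3, Willow 10, Spruce 13, Maris 18, Hadley 19; go to Larch.
At Larch the remaining stops are Willow 7, Spruce 10, Maris 15, Hadley 16; go to Willow.
At Willow the remaining stops are Spruce 3, Maris 8, Hadley 9; go to Spruce.
At Spruce the remaining stops are Maris 5, Hadley 8; go to Maris.
At Maris the remaining stops are Hadley 10; go to Hadley.
Return Hadley→Corby: 19.
Total = 3 + 7 + 3 + 5 + 10 + 19 = 47.

47 along Corby → Larch → Willow → Spruce → Maris → Hadley → Corby.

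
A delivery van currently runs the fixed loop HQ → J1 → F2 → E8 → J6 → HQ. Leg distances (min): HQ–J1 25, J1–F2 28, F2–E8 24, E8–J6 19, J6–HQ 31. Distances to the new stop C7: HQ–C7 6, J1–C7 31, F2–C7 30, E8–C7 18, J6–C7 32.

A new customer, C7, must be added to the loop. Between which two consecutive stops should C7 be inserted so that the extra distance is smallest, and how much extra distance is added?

Insertion cost between consecutive stops i–j is d(i,C7) + d(C7,j) − d(i,j):
  between HQ and J1: 6 + 31 − 25 = 12
  between J1 and F2: 31 + 30 − 28 = 33
  between F2 and E8: 30 + 18 − 24 = 24
  between E8 and J6: 18 + 32 − 19 = 31
  between J6 and HQ: 32 + 6 − 31 = 7
Cheapest insertion is between J6 and HQ, adding 7.
New total = 127 + 7 = 134.

+7 min — insert C7 between J6 and HQ.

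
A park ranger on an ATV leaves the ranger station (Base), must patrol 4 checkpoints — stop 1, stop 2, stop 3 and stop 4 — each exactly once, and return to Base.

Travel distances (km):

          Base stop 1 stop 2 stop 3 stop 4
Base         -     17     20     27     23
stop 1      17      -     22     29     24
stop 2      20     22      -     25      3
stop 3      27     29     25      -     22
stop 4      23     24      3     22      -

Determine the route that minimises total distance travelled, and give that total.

Base - stop 1 - stop 2 - stop 3 - stop 4 - Base: 17+22+25+22+23 = 109
Base - stop 1 - stop 2 - stop 4 - stop 3 - Base: 17+22+3+22+27 = 91
Base - stop 1 - stop 3 - stop 2 - stop 4 - Base: 17+29+25+3+23 = 97
Base - stop 1 - stop 3 - stop 4 - stop 2 - Base: 17+29+22+3+20 = 91
Base - stop 1 - stop 4 - stop 2 - stop 3 - Base: 17+24+3+25+27 = 96
Base - stop 1 - stop 4 - stop 3 - stop 2 - Base: 17+24+22+25+20 = 108
Base - stop 2 - stop 1 - stop 3 - stop 4 - Base: 20+22+29+22+23 = 116
Base - stop 2 - stop 1 - stop 4 - stop 3 - Base: 20+22+24+22+27 = 115
Base - stop 2 - stop 3 - stop 1 - stop 4 - Base: 20+25+29+24+23 = 121
Base - stop 2 - stop 4 - stop 1 - stop 3 - Base: 20+3+24+29+27 = 103
Base - stop 3 - stop 1 - stop 2 - stop 4 - Base: 27+29+22+3+23 = 104
Base - stop 3 - stop 2 - stop 1 - stop 4 - Base: 27+25+22+24+23 = 121
The minimum is 91.
One optimal route: Base → stop 1 → stop 2 → stop 4 → stop 3 → Base (or its reverse).

Minimum total distance: 91 km.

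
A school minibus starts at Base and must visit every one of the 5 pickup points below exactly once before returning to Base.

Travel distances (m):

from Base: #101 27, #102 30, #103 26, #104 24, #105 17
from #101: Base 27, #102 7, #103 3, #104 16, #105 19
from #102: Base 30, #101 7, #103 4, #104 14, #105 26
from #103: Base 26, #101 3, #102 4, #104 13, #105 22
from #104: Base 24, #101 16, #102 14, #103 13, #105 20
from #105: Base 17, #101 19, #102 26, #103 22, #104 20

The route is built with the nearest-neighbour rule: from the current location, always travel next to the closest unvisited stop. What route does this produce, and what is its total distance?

At Base the remaining stops are #105 17, #104 24, #103 26, #101 27, #102 30; go to #105.
At #105 the remaining stops are #101 19, #104 20, #103 22, #102 26; go to #101.
At #101 the remaining stops are #103 3, #102 7, #104 16; go to #103.
At #103 the remaining stops are #102 4, #104 13; go to #102.
At #102 the remaining stops are #104 14; go to #104.
Return #104→Base: 24.
Total = 17 + 19 + 3 + 4 + 14 + 24 = 81.

Total distance 81 m via the nearest-neighbour route Base → #105 → #101 → #103 → #102 → #104 → Base.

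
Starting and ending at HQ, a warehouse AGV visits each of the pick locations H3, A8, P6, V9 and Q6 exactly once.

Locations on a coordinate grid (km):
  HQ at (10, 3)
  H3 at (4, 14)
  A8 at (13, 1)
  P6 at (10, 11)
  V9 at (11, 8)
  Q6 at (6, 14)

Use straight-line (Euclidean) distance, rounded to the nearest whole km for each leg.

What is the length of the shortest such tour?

Minimum total distance: 34 km.

HQ - H3 - A8 - P6 - V9 - Q6 - HQ: 13+16+10+3+8+12 = 62
HQ - H3 - A8 - P6 - Q6 - V9 - HQ: 13+16+10+5+8+5 = 57
HQ - H3 - A8 - V9 - P6 - Q6 - HQ: 13+16+7+3+5+12 = 56
HQ - H3 - A8 - V9 - Q6 - P6 - HQ: 13+16+7+8+5+8 = 57
HQ - H3 - A8 - Q6 - P6 - V9 - HQ: 13+16+15+5+3+5 = 57
HQ - H3 - A8 - Q6 - V9 - P6 - HQ: 13+16+15+8+3+8 = 63
HQ - H3 - P6 - A8 - V9 - Q6 - HQ: 13+7+10+7+8+12 = 57
HQ - H3 - P6 - A8 - Q6 - V9 - HQ: 13+7+10+15+8+5 = 58
HQ - H3 - P6 - V9 - A8 - Q6 - HQ: 13+7+3+7+15+12 = 57
HQ - H3 - P6 - V9 - Q6 - A8 - HQ: 13+7+3+8+15+4 = 50
HQ - H3 - P6 - Q6 - A8 - V9 - HQ: 13+7+5+15+7+5 = 52
HQ - H3 - P6 - Q6 - V9 - A8 - HQ: 13+7+5+8+7+4 = 44
HQ - H3 - V9 - A8 - P6 - Q6 - HQ: 13+9+7+10+5+12 = 56
HQ - H3 - V9 - A8 - Q6 - P6 - HQ: 13+9+7+15+5+8 = 57
… (46 more)
HQ - H3 - Q6 - P6 - V9 - A8 - HQ: 13+2+5+3+7+4 = 34  ← best
The minimum is 34.
One optimal route: HQ → H3 → Q6 → P6 → V9 → A8 → HQ (or its reverse).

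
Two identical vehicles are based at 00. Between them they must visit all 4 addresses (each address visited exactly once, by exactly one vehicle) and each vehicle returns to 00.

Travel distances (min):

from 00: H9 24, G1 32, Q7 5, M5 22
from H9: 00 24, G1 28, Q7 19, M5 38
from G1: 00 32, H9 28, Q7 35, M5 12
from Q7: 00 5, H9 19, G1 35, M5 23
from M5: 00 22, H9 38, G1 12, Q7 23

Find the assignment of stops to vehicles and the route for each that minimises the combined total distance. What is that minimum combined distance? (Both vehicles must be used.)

96 min — the smallest possible combined total.

There are 2^3 − 1 = 7 ways to divide the 4 stops into two non-empty groups. For each, the best each vehicle can do is its own shortest tour through its group:
  {H9} + {G1, Q7, M5}: 48 + 72 = 120
  {G1} + {H9, Q7, M5}: 64 + 84 = 148
  {H9, G1} + {Q7, M5}: 84 + 50 = 134
  {Q7} + {H9, G1, M5}: 10 + 86 = 96
  {H9, Q7} + {G1, M5}: 48 + 66 = 114
  {G1, Q7} + {H9, M5}: 72 + 84 = 156
  … (7 splits in total)
Best: vehicle 1 00 → Q7 → 00 = 10; vehicle 2 00 → H9 → G1 → M5 → 00 = 86; combined 96.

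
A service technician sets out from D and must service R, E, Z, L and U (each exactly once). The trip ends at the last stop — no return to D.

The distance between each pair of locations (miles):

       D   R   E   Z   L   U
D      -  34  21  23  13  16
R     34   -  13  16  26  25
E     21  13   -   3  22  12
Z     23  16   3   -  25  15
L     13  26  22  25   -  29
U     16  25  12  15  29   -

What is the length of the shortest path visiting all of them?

There are 5! = 120 possible orderings.
D→R→E→Z→L→U: 34+13+3+25+29 = 104
D→R→E→Z→U→L: 34+13+3+15+29 = 94
D→R→E→L→Z→U: 34+13+22+25+15 = 109
D→R→E→L→U→Z: 34+13+22+29+15 = 113
D→R→E→U→Z→L: 34+13+12+15+25 = 99
D→R→E→U→L→Z: 34+13+12+29+25 = 113
D→R→Z→E→L→U: 34+16+3+22+29 = 104
D→R→Z→E→U→L: 34+16+3+12+29 = 94
D→R→Z→L→E→U: 34+16+25+22+12 = 109
D→R→Z→L→U→E: 34+16+25+29+12 = 116
D→R→Z→U→E→L: 34+16+15+12+22 = 99
D→R→Z→U→L→E: 34+16+15+29+22 = 116
D→R→L→E→Z→U: 34+26+22+3+15 = 100
D→R→L→E→U→Z: 34+26+22+12+15 = 109
… (106 more)
D→L→R→E→Z→U: 13+26+13+3+15 = 70  ← best
The minimum is 70.
One shortest path: D → L → R → E → Z → U.

70 miles — the minimum one-way total.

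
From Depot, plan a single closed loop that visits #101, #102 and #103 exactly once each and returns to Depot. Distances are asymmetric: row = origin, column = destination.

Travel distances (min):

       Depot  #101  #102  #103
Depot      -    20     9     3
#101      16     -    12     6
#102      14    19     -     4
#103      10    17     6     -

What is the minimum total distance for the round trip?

Depot → #101 → #102 → #103 → Depot: 20+12+4+10 = 46
Depot → #101 → #103 → #102 → Depot: 20+6+6+14 = 46
Depot → #102 → #101 → #103 → Depot: 9+19+6+10 = 44
Depot → #102 → #103 → #101 → Depot: 9+4+17+16 = 46
Depot → #103 → #101 → #102 → Depot: 3+17+12+14 = 46
Depot → #103 → #102 → #101 → Depot: 3+6+19+16 = 44
The minimum is 44.
One optimal route: Depot → #102 → #101 → #103 → Depot.

Shortest round trip = 44 min.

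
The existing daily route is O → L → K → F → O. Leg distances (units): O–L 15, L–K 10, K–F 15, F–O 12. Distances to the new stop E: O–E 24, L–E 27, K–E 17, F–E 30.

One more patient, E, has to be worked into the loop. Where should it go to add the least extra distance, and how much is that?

+32 — insert E between K and F.

Insertion cost between consecutive stops i–j is d(i,E) + d(E,j) − d(i,j):
  between O and L: 24 + 27 − 15 = 36
  between L and K: 27 + 17 − 10 = 34
  between K and F: 17 + 30 − 15 = 32
  between F and O: 30 + 24 − 12 = 42
Cheapest insertion is between K and F, adding 32.
New total = 52 + 32 = 84.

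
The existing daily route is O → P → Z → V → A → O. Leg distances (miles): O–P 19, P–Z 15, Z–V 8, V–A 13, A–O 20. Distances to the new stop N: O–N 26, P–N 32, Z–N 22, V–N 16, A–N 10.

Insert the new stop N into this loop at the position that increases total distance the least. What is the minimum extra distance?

Insertion cost between consecutive stops i–j is d(i,N) + d(N,j) − d(i,j):
  between O and P: 26 + 32 − 19 = 39
  between P and Z: 32 + 22 − 15 = 39
  between Z and V: 22 + 16 − 8 = 30
  between V and A: 16 + 10 − 13 = 13
  between A and O: 10 + 26 − 20 = 16
Cheapest insertion is between V and A, adding 13.
New total = 75 + 13 = 88.

Adding 13 miles by placing N on the V–A leg.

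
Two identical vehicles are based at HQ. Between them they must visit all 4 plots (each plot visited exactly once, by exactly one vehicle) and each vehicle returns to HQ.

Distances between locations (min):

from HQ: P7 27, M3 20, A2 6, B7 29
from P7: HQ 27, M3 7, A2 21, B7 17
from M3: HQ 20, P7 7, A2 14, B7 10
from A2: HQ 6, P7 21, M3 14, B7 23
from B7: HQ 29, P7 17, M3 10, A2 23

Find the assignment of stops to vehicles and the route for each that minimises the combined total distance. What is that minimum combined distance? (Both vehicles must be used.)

Minimum combined distance: 85 min.

There are 2^3 − 1 = 7 ways to divide the 4 stops into two non-empty groups. For each, the best each vehicle can do is its own shortest tour through its group:
  {P7} + {M3, A2, B7}: 54 + 59 = 113
  {M3} + {P7, A2, B7}: 40 + 73 = 113
  {P7, M3} + {A2, B7}: 54 + 58 = 112
  {A2} + {P7, M3, B7}: 12 + 73 = 85
  {P7, A2} + {M3, B7}: 54 + 59 = 113
  {M3, A2} + {P7, B7}: 40 + 73 = 113
  … (7 splits in total)
Best: vehicle 1 HQ → A2 → HQ = 12; vehicle 2 HQ → P7 → M3 → B7 → HQ = 73; combined 85.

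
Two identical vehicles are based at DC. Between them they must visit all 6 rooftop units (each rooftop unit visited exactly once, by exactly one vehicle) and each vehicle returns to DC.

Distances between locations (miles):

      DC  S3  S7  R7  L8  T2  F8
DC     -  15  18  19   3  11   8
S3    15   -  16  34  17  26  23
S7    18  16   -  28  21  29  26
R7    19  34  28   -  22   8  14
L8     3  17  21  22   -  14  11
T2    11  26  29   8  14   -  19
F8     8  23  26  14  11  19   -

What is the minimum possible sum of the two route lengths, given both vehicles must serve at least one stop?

95 miles — the smallest possible combined total.

Check every non-empty split of the stops between the two vehicles; for each half take its own optimal tour:
  {S3} + {S7, R7, L8, T2, F8}: 30 + 83 = 113
  {S7} + {S3, R7, L8, T2, F8}: 36 + 76 = 112
  {S3, S7} + {R7, L8, T2, F8}: 49 + 47 = 96
  {R7} + {S3, S7, L8, T2, F8}: 38 + 92 = 130
  {S3, R7} + {S7, L8, T2, F8}: 68 + 80 = 148
  {S7, R7} + {S3, L8, T2, F8}: 65 + 73 = 138
  … (31 splits in total)
  {S3, S7, L8} + {R7, T2, F8}: 54 + 41 = 95  ← best
Best: vehicle 1 DC → S7 → S3 → L8 → DC = 54; vehicle 2 DC → T2 → R7 → F8 → DC = 41; combined 95.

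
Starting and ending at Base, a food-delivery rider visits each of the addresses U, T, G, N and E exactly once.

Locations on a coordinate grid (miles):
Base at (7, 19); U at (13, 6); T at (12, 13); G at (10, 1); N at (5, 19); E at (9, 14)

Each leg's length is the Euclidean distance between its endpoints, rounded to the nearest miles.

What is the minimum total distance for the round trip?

There are 60 distinct closed tours to check (reversals are equivalent).
Base→U→T→G→N→E→Base: 14+7+12+19+6+5 = 63
Base→U→T→G→E→N→Base: 14+7+12+13+6+2 = 54
Base→U→T→N→G→E→Base: 14+7+9+19+13+5 = 67
Base→U→T→N→E→G→Base: 14+7+9+6+13+18 = 67
Base→U→T→E→G→N→Base: 14+7+3+13+19+2 = 58
Base→U→T→E→N→G→Base: 14+7+3+6+19+18 = 67
Base→U→G→T→N→E→Base: 14+6+12+9+6+5 = 52
Base→U→G→T→E→N→Base: 14+6+12+3+6+2 = 43
Base→U→G→N→T→E→Base: 14+6+19+9+3+5 = 56
Base→U→G→N→E→T→Base: 14+6+19+6+3+8 = 56
Base→U→G→E→T→N→Base: 14+6+13+3+9+2 = 47
Base→U→G→E→N→T→Base: 14+6+13+6+9+8 = 56
Base→U→N→T→G→E→Base: 14+15+9+12+13+5 = 68
Base→U→N→T→E→G→Base: 14+15+9+3+13+18 = 72
… (46 more)
Base→T→U→G→E→N→Base: 8+7+6+13+6+2 = 42  ← best
The minimum is 42.
One optimal route: Base → T → U → G → E → N → Base (or its reverse).

Minimum total distance: 42 miles.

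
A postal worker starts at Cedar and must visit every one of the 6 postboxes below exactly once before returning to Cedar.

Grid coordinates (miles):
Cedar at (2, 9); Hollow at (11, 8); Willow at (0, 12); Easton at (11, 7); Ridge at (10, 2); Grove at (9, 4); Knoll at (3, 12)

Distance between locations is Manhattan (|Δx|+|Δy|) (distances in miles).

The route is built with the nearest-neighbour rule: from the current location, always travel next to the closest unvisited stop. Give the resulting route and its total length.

Cedar → [Knoll:4 / Willow:5 / Hollow:10 / Easton:11 / Grove:12 / Ridge:15] → Knoll (4)
Knoll → [Willow:3 / Hollow:12 / Easton:13 / Grove:14 / Ridge:17] → Willow (3)
Willow → [Hollow:15 / Easton:16 / Grove:17 / Ridge:20] → Hollow (15)
Hollow → [Easton:1 / Grove:6 / Ridge:7] → Easton (1)
Easton → [Grove:5 / Ridge:6] → Grove (5)
Grove → [Ridge:3] → Ridge (3)
Return Ridge→Cedar: 15.
Total = 4 + 3 + 15 + 1 + 5 + 3 + 15 = 46.

46 miles along Cedar → Knoll → Willow → Hollow → Easton → Grove → Ridge → Cedar.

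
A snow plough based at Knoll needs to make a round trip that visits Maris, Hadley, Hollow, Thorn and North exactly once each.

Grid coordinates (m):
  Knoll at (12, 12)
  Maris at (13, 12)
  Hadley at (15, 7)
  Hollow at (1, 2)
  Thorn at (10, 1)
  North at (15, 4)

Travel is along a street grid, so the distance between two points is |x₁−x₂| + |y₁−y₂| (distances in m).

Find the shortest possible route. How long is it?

Shortest round trip = 50 m.

Knoll - Maris - Hadley - Hollow - Thorn - North - Knoll: 1+7+19+10+8+11 = 56
Knoll - Maris - Hadley - Hollow - North - Thorn - Knoll: 1+7+19+16+8+13 = 64
Knoll - Maris - Hadley - Thorn - Hollow - North - Knoll: 1+7+11+10+16+11 = 56
Knoll - Maris - Hadley - Thorn - North - Hollow - Knoll: 1+7+11+8+16+21 = 64
Knoll - Maris - Hadley - North - Hollow - Thorn - Knoll: 1+7+3+16+10+13 = 50
Knoll - Maris - Hadley - North - Thorn - Hollow - Knoll: 1+7+3+8+10+21 = 50
Knoll - Maris - Hollow - Hadley - Thorn - North - Knoll: 1+22+19+11+8+11 = 72
Knoll - Maris - Hollow - Hadley - North - Thorn - Knoll: 1+22+19+3+8+13 = 66
Knoll - Maris - Hollow - Thorn - Hadley - North - Knoll: 1+22+10+11+3+11 = 58
Knoll - Maris - Hollow - Thorn - North - Hadley - Knoll: 1+22+10+8+3+8 = 52
Knoll - Maris - Hollow - North - Hadley - Thorn - Knoll: 1+22+16+3+11+13 = 66
Knoll - Maris - Hollow - North - Thorn - Hadley - Knoll: 1+22+16+8+11+8 = 66
Knoll - Maris - Thorn - Hadley - Hollow - North - Knoll: 1+14+11+19+16+11 = 72
Knoll - Maris - Thorn - Hadley - North - Hollow - Knoll: 1+14+11+3+16+21 = 66
… (46 more)
The minimum is 50.
One optimal route: Knoll → Maris → Hadley → North → Hollow → Thorn → Knoll (or its reverse).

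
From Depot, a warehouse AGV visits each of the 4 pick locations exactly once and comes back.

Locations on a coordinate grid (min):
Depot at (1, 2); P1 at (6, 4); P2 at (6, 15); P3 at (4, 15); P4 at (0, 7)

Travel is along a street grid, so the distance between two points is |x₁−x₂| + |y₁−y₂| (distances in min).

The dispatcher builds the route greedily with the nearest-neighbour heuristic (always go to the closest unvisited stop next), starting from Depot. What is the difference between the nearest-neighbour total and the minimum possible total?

Depot: P4=6, P1=7, P3=16, P2=18 ⇒ P4
P4: P1=9, P3=12, P2=14 ⇒ P1
P1: P2=11, P3=13 ⇒ P2
P2: P3=2 ⇒ P3
NN route Depot → P4 → P1 → P2 → P3 → Depot costs 44.
Optimal: Depot → P1 → P2 → P3 → P4 → Depot costs 38 (by enumerating all 12 distinct tours).
Excess = 44 − 38 = 6.

6 min longer than the optimal tour.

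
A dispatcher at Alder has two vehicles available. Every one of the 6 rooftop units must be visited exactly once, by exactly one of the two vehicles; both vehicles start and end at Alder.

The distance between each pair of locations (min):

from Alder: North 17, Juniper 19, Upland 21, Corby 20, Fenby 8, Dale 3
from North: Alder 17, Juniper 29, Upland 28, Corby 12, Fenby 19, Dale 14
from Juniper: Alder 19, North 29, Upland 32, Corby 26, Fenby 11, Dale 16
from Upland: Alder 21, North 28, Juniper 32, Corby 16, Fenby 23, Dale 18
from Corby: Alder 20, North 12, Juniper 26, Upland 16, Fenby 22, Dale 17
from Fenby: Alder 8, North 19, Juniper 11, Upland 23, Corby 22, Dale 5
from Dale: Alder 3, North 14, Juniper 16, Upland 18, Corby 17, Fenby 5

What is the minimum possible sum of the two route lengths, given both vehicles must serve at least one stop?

Try each way of splitting the stops between the two vehicles (each non-empty) and, for each split, find the best tour for each vehicle:
  {North} + {Juniper, Upland, Corby, Fenby, Dale}: 34 + 82 = 116
  {Juniper} + {North, Upland, Corby, Fenby, Dale}: 38 + 76 = 114
  {North, Juniper} + {Upland, Corby, Fenby, Dale}: 65 + 67 = 132
  {Upland} + {North, Juniper, Corby, Fenby, Dale}: 42 + 74 = 116
  {North, Upland} + {Juniper, Corby, Fenby, Dale}: 66 + 65 = 131
  {Juniper, Upland} + {North, Corby, Fenby, Dale}: 72 + 59 = 131
  … (31 splits in total)
  {North, Juniper, Upland, Corby, Fenby} + {Dale}: 96 + 6 = 102  ← best
Best: vehicle 1 Alder → North → Corby → Upland → Juniper → Fenby → Alder = 96; vehicle 2 Alder → Dale → Alder = 6; combined 102.

Minimum combined distance: 102 min.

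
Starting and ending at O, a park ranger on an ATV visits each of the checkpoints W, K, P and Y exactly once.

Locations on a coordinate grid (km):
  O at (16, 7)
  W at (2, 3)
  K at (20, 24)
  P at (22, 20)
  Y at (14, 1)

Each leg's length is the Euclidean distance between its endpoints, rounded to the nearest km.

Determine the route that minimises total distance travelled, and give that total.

O→W→K→P→Y→O: 15+28+4+21+6 = 74
O→W→K→Y→P→O: 15+28+24+21+14 = 102
O→W→P→K→Y→O: 15+26+4+24+6 = 75
O→W→P→Y→K→O: 15+26+21+24+17 = 103
O→W→Y→K→P→O: 15+12+24+4+14 = 69
O→W→Y→P→K→O: 15+12+21+4+17 = 69
O→K→W→P→Y→O: 17+28+26+21+6 = 98
O→K→W→Y→P→O: 17+28+12+21+14 = 92
O→K→P→W→Y→O: 17+4+26+12+6 = 65
O→K→Y→W→P→O: 17+24+12+26+14 = 93
O→P→W→K→Y→O: 14+26+28+24+6 = 98
O→P→K→W→Y→O: 14+4+28+12+6 = 64
The minimum is 64.
One optimal route: O → P → K → W → Y → O (or its reverse).

Shortest round trip = 64 km.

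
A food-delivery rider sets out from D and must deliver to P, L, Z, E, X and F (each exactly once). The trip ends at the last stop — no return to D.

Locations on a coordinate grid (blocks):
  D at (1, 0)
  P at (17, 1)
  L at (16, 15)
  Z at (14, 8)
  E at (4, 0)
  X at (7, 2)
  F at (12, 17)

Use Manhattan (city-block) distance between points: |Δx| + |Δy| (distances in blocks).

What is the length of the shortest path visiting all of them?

Minimum one-way distance = 44 blocks.

There are 6! = 720 possible orderings.
D - P - L - Z - E - X - F: 17+15+9+18+5+20 = 84
D - P - L - Z - E - F - X: 17+15+9+18+25+20 = 104
D - P - L - Z - X - E - F: 17+15+9+13+5+25 = 84
D - P - L - Z - X - F - E: 17+15+9+13+20+25 = 99
D - P - L - Z - F - E - X: 17+15+9+11+25+5 = 82
D - P - L - Z - F - X - E: 17+15+9+11+20+5 = 77
D - P - L - E - Z - X - F: 17+15+27+18+13+20 = 110
D - P - L - E - Z - F - X: 17+15+27+18+11+20 = 108
… (712 more)
D - E - X - P - Z - L - F: 3+5+11+10+9+6 = 44  ← best
The minimum is 44.
One shortest path: D → E → X → P → Z → L → F.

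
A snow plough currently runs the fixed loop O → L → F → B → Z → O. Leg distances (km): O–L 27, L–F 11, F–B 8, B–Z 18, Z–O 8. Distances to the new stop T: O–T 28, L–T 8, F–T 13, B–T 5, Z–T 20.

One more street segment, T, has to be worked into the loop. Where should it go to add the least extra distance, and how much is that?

Adding 7 km by placing T on the B–Z leg.

Insertion cost between consecutive stops i–j is d(i,T) + d(T,j) − d(i,j):
  between O and L: 28 + 8 − 27 = 9
  between L and F: 8 + 13 − 11 = 10
  between F and B: 13 + 5 − 8 = 10
  between B and Z: 5 + 20 − 18 = 7
  between Z and O: 20 + 28 − 8 = 40
Cheapest insertion is between B and Z, adding 7.
New total = 72 + 7 = 79.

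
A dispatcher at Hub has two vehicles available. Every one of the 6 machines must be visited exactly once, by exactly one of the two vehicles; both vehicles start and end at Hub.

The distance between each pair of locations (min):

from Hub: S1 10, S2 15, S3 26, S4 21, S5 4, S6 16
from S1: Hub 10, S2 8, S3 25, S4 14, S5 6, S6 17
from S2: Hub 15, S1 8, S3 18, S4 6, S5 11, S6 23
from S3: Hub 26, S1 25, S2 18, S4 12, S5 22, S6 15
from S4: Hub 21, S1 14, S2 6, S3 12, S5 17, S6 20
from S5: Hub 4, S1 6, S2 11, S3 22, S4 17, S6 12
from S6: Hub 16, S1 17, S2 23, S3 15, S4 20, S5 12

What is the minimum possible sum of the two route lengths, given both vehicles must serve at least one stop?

75 min — the smallest possible combined total.

Try each way of splitting the stops between the two vehicles (each non-empty) and, for each split, find the best tour for each vehicle:
  {S1} + {S2, S3, S4, S5, S6}: 20 + 64 = 84
  {S2} + {S1, S3, S4, S5, S6}: 30 + 67 = 97
  {S1, S2} + {S3, S4, S5, S6}: 33 + 64 = 97
  {S3} + {S1, S2, S4, S5, S6}: 52 + 60 = 112
  {S1, S3} + {S2, S4, S5, S6}: 61 + 57 = 118
  {S2, S3} + {S1, S4, S5, S6}: 59 + 60 = 119
  … (31 splits in total)
  {S5} + {S1, S2, S3, S4, S6}: 8 + 67 = 75  ← best
Best: vehicle 1 Hub → S5 → Hub = 8; vehicle 2 Hub → S1 → S2 → S4 → S3 → S6 → Hub = 67; combined 75.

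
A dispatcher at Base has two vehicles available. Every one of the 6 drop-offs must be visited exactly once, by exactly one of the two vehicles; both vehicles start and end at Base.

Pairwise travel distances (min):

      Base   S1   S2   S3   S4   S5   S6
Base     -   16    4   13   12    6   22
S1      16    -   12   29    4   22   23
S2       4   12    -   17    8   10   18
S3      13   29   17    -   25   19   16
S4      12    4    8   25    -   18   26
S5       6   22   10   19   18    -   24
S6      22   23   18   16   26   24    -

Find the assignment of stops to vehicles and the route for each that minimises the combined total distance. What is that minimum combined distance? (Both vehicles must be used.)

80 min — the smallest possible combined total.

Try each way of splitting the stops between the two vehicles (each non-empty) and, for each split, find the best tour for each vehicle:
  {S1} + {S2, S3, S4, S5, S6}: 32 + 79 = 111
  {S2} + {S1, S3, S4, S5, S6}: 8 + 80 = 88
  {S1, S2} + {S3, S4, S5, S6}: 32 + 79 = 111
  {S3} + {S1, S2, S4, S5, S6}: 26 + 69 = 95
  {S1, S3} + {S2, S4, S5, S6}: 58 + 68 = 126
  {S2, S3} + {S1, S4, S5, S6}: 34 + 69 = 103
  … (31 splits in total)
  {S5} + {S1, S2, S3, S4, S6}: 12 + 68 = 80  ← best
Best: vehicle 1 Base → S5 → Base = 12; vehicle 2 Base → S2 → S4 → S1 → S6 → S3 → Base = 68; combined 80.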